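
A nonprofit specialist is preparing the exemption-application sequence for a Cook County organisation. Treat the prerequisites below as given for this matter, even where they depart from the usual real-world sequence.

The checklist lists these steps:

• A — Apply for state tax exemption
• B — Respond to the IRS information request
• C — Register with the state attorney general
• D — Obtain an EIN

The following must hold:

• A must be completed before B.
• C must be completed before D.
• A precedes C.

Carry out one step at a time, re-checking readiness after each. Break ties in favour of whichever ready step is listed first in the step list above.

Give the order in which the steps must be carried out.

A B C D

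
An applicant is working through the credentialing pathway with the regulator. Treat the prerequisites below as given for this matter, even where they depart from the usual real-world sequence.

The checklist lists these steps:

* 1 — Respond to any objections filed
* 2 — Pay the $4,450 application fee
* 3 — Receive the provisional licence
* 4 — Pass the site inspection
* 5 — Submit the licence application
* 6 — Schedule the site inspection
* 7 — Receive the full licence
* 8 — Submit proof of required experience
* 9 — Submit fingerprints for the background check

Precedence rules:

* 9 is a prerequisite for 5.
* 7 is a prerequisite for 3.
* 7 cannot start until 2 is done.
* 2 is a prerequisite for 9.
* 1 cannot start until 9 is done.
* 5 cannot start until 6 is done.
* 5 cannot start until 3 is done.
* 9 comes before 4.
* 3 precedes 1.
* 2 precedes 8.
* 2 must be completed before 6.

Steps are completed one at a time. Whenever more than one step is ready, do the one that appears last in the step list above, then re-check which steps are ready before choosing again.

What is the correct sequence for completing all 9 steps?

2, 9, 8, 7, 6, 4, 3, 5, 1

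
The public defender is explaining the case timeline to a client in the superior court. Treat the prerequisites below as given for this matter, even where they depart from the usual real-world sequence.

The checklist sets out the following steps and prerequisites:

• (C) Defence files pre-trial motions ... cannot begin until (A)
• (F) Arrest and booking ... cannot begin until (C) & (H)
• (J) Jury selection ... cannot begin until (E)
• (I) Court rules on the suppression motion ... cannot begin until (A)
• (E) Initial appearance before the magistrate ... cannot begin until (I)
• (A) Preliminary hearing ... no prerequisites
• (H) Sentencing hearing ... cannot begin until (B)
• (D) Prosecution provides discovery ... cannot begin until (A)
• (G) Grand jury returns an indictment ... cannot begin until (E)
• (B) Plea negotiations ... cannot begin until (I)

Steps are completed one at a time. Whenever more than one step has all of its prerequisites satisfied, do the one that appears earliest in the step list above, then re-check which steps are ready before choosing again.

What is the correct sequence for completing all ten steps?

(A), (C), (I), (E), (J), (D), (G), (B), (H), (F)

(A) has no prerequisites → (A) first.
(C), (I) and (D) are all available; (C) is listed earlier → (C).
Ready: (I) and (D). (I) is listed earlier → (I).
Now (E), (D) and (B) have their prerequisites met. (E) is listed earlier, so (E) next.
Now (J), (D), (G) and (B) have their prerequisites met. (J) is listed earlier, so (J) next.
(D), (G) and (B) are all available; (D) is listed earlier → (D).
Ready: (G) and (B). (G) is listed earlier → (G).
(B) is the only step now ready → (B).
(H) needed (B), now all done → (H).
(F) needed (C) and (H), now all done → (F).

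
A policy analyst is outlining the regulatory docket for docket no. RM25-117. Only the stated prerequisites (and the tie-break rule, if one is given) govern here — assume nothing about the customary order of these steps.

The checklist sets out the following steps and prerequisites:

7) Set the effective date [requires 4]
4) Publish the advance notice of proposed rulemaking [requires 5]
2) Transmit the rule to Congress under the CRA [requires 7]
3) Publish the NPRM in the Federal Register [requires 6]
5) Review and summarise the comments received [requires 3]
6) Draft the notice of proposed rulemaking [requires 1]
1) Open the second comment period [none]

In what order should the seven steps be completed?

Only 1 has no prerequisites, so it is first.
6 is the only step now ready → 6.
Next only 3 has its prerequisites met → 3.
That leaves 5 as the only ready step → 5.
Next only 4 has its prerequisites met → 4.
7 is the only step now ready → 7.
Next only 2 has its prerequisites met → 2.

1, 6, 3, 5, 4, 7, 2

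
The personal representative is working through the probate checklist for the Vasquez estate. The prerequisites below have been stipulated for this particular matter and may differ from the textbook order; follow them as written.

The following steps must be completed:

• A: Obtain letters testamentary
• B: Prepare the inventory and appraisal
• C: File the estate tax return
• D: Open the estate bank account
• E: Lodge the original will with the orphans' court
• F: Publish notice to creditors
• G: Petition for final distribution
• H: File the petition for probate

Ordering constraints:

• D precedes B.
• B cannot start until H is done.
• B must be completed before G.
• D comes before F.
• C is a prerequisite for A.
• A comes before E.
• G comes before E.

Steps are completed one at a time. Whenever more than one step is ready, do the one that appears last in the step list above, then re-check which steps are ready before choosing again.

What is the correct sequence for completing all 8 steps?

H → D → F → C → B → G → A → E

Nothing is required for H, D and C. H is listed later → H first.
D and C are both available; D is listed later → D.
F and B now also ready, so the ready set is {F, C, B}; F is listed later → F.
Now C and B have their prerequisites met. C is listed later, so C next.
Ready: B and A. B is listed later → B.
G now also ready, so the ready set is {G, A}; G is listed later → G.
A needed C, now all done → A.
Next only E has its prerequisites met → E.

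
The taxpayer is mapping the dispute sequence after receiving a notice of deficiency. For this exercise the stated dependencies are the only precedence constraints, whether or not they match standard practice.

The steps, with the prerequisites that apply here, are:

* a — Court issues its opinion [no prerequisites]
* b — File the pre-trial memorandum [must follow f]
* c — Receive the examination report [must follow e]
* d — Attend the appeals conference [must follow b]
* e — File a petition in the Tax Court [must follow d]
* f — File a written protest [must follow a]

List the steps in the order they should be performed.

a, f, b, d, e, c

Only a has no prerequisites, so it is first.
f needed a, now all done → f.
That leaves b as the only ready step → b.
d needed b, now all done → d.
Next only e has its prerequisites met → e.
c needed e, now all done → c.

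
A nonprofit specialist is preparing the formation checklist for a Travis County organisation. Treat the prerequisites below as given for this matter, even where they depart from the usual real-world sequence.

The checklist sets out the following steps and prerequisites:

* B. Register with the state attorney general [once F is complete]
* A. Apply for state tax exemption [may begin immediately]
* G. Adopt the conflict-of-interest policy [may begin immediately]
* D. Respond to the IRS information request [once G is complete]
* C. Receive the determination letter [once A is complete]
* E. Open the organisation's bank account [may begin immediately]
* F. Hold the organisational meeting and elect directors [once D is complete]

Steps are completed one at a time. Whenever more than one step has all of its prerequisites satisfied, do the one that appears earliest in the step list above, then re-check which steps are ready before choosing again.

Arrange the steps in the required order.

A, G and E have no prerequisites; A is listed earlier, so A is first.
C now also ready, so the ready set is {G, C, E}; G is listed earlier → G.
D now also ready, so the ready set is {D, C, E}; D is listed earlier → D.
Ready: C, E and F. C is listed earlier → C.
Now E and F have their prerequisites met. E is listed earlier, so E next.
F needed D, now all done → F.
That leaves B as the only ready step → B.

A → G → D → C → E → F → B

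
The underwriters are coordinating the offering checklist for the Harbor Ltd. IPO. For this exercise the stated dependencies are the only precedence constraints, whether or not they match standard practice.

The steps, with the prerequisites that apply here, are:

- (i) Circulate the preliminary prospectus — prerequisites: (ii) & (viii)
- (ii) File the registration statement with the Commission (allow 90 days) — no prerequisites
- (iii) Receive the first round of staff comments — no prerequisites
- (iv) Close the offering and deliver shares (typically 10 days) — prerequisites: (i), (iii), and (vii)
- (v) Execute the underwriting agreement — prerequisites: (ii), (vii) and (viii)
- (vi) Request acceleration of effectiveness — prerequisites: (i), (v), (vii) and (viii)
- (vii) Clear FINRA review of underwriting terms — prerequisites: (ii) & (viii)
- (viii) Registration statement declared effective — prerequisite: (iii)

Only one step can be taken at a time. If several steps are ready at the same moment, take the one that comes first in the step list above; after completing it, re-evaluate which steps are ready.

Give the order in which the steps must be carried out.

(ii), (iii), (viii), (i), (vii), (iv), (v), (vi)

(ii) and (iii) have no prerequisites; (ii) is listed earlier, so (ii) is first.
(iii) is the only step now ready → (iii).
(viii) is the only step now ready → (viii).
Ready: (i) and (vii). (i) is listed earlier → (i).
(vii) needed (ii) and (viii), now all done → (vii).
(iv) and (v) are both available; (iv) is listed earlier → (iv).
Next only (v) has its prerequisites met → (v).
(vi) is the only step now ready → (vi).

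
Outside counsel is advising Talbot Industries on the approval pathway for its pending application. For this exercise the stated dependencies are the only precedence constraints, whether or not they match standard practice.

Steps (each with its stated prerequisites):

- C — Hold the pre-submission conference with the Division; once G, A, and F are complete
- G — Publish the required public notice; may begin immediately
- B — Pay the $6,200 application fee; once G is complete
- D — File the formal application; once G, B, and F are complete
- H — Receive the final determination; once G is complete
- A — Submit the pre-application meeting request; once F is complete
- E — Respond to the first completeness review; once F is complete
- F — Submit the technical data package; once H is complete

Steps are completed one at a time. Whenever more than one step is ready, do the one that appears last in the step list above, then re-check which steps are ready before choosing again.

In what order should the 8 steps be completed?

G H F E A B D C

G has no prerequisites → G first.
Ready: H and B. H is listed later → H.
Ready: F and B. F is listed later → F.
Ready: E, A and B. E is listed later → E.
Ready: A and B. A is listed later → A.
B and C are both available; B is listed later → B.
D now also ready, so the ready set is {D, C}; D is listed later → D.
C needed F, A and G, now all done → C.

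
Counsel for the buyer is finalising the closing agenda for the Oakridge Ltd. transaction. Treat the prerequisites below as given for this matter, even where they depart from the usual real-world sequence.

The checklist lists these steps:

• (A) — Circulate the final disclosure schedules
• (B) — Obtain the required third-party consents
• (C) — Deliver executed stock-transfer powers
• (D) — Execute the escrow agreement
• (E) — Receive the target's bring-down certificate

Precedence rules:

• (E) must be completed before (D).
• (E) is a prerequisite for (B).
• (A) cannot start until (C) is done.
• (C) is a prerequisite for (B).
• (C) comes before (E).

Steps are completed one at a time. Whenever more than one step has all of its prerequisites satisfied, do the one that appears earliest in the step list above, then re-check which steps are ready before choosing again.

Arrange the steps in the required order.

(C) is the only step with nothing outstanding, so it goes first.
Ready: (A) and (E). (A) is listed earlier → (A).
(E) is the only step now ready → (E).
Now (B) and (D) have their prerequisites met. (B) is listed earlier, so (B) next.
Next only (D) has its prerequisites met → (D).

(C) → (A) → (E) → (B) → (D)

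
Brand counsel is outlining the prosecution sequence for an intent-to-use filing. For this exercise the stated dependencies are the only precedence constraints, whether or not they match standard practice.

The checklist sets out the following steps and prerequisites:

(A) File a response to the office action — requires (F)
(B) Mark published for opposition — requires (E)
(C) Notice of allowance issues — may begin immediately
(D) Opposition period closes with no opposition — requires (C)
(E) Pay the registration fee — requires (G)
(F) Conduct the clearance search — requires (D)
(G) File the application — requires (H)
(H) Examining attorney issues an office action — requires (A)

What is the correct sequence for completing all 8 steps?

(C) (D) (F) (A) (H) (G) (E) (B)

(C) has no prerequisites → (C) first.
(D) needed (C), now all done → (D).
That leaves (F) as the only ready step → (F).
(A) is the only step now ready → (A).
Next only (H) has its prerequisites met → (H).
(G) is the only step now ready → (G).
(E) needed (G), now all done → (E).
(B) is the only step now ready → (B).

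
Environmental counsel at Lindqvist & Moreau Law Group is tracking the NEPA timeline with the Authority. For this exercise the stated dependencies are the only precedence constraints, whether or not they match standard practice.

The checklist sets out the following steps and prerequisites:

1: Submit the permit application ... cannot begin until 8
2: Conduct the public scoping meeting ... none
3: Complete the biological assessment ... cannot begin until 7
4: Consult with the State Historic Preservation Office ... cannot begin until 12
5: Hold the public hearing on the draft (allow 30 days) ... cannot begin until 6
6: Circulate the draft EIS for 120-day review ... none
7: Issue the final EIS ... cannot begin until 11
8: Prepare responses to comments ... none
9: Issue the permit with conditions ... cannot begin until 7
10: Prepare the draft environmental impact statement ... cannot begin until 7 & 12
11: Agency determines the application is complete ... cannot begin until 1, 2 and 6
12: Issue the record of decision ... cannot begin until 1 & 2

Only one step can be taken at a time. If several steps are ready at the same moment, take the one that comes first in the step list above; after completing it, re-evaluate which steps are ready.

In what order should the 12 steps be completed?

Nothing is required for 2, 6 and 8. 2 is listed earlier → 2 first.
6 and 8 are both available; 6 is listed earlier → 6.
5 now also ready, so the ready set is {5, 8}; 5 is listed earlier → 5.
That leaves 8 as the only ready step → 8.
Next only 1 has its prerequisites met → 1.
Ready: 11 and 12. 11 is listed earlier → 11.
7 and 12 are both available; 7 is listed earlier → 7.
Now 3, 9 and 12 have their prerequisites met. 3 is listed earlier, so 3 next.
Now 9 and 12 have their prerequisites met. 9 is listed earlier, so 9 next.
Next only 12 has its prerequisites met → 12.
4 and 10 are both available; 4 is listed earlier → 4.
10 needed 7 and 12, now all done → 10.

2 → 6 → 5 → 8 → 1 → 11 → 7 → 3 → 9 → 12 → 4 → 10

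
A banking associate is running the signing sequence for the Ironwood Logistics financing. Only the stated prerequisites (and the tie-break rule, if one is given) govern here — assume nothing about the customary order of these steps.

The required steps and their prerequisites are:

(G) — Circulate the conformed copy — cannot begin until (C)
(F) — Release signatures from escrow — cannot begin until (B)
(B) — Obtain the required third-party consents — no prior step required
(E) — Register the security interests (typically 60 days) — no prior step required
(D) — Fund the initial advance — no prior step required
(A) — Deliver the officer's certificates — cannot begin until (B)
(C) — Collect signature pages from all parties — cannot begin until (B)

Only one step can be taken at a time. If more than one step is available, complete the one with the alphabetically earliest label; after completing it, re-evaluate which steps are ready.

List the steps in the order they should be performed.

(B) → (A) → (C) → (D) → (E) → (F) → (G)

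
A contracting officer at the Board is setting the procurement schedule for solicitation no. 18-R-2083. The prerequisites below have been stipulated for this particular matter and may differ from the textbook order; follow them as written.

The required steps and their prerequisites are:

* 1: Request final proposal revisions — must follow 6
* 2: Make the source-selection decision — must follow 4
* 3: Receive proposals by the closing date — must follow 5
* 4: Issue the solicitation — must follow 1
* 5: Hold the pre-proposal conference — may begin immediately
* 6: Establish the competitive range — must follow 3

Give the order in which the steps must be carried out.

5, 3, 6, 1, 4, 2

5 is the only step with nothing outstanding, so it goes first.
That leaves 3 as the only ready step → 3.
Next only 6 has its prerequisites met → 6.
1 is the only step now ready → 1.
That leaves 4 as the only ready step → 4.
Next only 2 has its prerequisites met → 2.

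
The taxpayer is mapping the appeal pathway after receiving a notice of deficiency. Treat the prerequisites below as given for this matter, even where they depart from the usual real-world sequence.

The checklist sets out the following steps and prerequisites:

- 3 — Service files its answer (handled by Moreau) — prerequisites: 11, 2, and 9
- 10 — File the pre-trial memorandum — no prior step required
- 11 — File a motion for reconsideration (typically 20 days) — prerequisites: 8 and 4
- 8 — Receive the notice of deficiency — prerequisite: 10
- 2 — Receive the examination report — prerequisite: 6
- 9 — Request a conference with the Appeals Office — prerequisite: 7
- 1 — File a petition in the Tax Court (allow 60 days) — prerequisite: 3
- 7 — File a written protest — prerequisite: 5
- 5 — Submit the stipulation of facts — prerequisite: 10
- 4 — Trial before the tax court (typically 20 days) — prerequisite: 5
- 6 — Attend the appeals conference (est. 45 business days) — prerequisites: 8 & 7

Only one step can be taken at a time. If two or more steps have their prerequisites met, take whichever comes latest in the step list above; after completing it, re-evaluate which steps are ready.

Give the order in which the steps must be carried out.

10 → 5 → 4 → 7 → 9 → 8 → 6 → 2 → 11 → 3 → 1

10 has no prerequisites → 10 first.
Ready: 5 and 8. 5 is listed later → 5.
4 and 7 now also ready, so the ready set is {4, 7, 8}; 4 is listed later → 4.
7 and 8 are both available; 7 is listed later → 7.
Now 9 and 8 have their prerequisites met. 9 is listed later, so 9 next.
8 is the only step now ready → 8.
Ready: 6 and 11. 6 is listed later → 6.
2 now also ready, so the ready set is {2, 11}; 2 is listed later → 2.
11 needed 4 and 8, now all done → 11.
3 needed 9, 2 and 11, now all done → 3.
Next only 1 has its prerequisites met → 1.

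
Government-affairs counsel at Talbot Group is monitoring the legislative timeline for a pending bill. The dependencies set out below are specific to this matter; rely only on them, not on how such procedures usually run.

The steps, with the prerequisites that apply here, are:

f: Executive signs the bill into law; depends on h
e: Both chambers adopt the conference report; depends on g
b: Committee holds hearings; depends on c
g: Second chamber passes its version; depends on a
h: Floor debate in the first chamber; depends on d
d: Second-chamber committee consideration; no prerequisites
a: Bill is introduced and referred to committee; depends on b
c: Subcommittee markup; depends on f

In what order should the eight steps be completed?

Only d has no prerequisites, so it is first.
h needed d, now all done → h.
f is the only step now ready → f.
c needed f, now all done → c.
That leaves b as the only ready step → b.
Next only a has its prerequisites met → a.
g needed a, now all done → g.
e is the only step now ready → e.

d, h, f, c, b, a, g, e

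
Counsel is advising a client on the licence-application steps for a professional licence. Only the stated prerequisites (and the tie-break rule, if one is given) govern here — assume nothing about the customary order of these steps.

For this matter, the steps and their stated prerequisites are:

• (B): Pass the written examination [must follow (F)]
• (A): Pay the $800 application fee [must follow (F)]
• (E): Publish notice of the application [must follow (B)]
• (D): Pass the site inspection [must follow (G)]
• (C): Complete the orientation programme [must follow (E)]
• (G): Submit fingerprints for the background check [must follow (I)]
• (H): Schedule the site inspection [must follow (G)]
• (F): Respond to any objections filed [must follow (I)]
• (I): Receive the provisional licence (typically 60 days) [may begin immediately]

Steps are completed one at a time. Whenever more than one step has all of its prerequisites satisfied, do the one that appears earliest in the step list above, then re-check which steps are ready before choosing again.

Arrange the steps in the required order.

(I), (G), (D), (H), (F), (B), (A), (E), (C)

Only (I) has no prerequisites, so it is first.
(G) and (F) are both available; (G) is listed earlier → (G).
(D) and (H) now also ready, so the ready set is {(D), (H), (F)}; (D) is listed earlier → (D).
(H) and (F) are both available; (H) is listed earlier → (H).
(F) is the only step now ready → (F).
Now (B) and (A) have their prerequisites met. (B) is listed earlier, so (B) next.
(A) and (E) are both available; (A) is listed earlier → (A).
Next only (E) has its prerequisites met → (E).
Next only (C) has its prerequisites met → (C).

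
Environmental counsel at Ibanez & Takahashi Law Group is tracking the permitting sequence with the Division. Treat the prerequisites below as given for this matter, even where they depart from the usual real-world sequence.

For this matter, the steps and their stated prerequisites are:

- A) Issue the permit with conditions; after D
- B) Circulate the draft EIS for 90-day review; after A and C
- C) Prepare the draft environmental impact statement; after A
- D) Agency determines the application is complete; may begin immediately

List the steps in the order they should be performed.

Only D has no prerequisites, so it is first.
Next only A has its prerequisites met → A.
C needed A, now all done → C.
B needed A and C, now all done → B.

D, A, C, B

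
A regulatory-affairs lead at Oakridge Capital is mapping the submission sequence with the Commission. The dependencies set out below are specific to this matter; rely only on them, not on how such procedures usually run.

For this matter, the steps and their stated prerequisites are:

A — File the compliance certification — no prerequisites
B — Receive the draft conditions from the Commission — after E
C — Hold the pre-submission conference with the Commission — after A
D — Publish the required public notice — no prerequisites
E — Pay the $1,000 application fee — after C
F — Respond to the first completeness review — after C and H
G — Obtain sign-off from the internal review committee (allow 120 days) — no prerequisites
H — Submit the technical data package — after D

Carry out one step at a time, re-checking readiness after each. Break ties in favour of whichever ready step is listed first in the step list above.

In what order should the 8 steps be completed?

A C D E B G H F

A, D and G have no prerequisites; A is listed earlier, so A is first.
C, D and G are all available; C is listed earlier → C.
E now also ready, so the ready set is {D, E, G}; D is listed earlier → D.
Now E, G and H have their prerequisites met. E is listed earlier, so E next.
B now also ready, so the ready set is {B, G, H}; B is listed earlier → B.
G and H are both available; G is listed earlier → G.
Next only H has its prerequisites met → H.
F needed C and H, now all done → F.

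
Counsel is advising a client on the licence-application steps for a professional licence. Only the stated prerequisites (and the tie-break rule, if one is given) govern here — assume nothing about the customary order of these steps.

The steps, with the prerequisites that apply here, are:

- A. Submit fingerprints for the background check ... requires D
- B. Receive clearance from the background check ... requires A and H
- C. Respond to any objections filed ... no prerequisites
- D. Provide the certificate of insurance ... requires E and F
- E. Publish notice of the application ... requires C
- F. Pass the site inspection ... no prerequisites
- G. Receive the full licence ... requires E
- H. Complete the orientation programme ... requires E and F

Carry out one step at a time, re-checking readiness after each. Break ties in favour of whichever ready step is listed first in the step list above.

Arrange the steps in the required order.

C, E, F, D, A, G, H, B

C and F have no prerequisites; C is listed earlier, so C is first.
E now also ready, so the ready set is {E, F}; E is listed earlier → E.
G now also ready, so the ready set is {F, G}; F is listed earlier → F.
Now D, G and H have their prerequisites met. D is listed earlier, so D next.
A now also ready, so the ready set is {A, G, H}; A is listed earlier → A.
Ready: G and H. G is listed earlier → G.
Next only H has its prerequisites met → H.
That leaves B as the only ready step → B.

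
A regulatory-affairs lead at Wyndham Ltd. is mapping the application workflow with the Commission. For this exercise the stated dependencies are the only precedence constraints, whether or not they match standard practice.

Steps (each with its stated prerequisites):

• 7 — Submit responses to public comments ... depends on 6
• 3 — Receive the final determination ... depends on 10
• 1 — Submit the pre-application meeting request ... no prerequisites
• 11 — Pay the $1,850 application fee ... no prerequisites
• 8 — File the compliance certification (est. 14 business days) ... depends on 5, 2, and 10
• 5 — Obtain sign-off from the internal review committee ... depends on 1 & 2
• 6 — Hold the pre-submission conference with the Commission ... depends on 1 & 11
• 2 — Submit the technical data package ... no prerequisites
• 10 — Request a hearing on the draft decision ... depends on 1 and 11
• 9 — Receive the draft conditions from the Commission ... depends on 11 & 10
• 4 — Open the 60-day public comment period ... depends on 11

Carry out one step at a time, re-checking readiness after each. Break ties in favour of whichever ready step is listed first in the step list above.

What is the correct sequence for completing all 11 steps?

1, 11 and 2 have no prerequisites; 1 is listed earlier, so 1 is first.
Ready: 11 and 2. 11 is listed earlier → 11.
Ready: 6, 2, 10 and 4. 6 is listed earlier → 6.
7, 2, 10 and 4 are all available; 7 is listed earlier → 7.
Ready: 2, 10 and 4. 2 is listed earlier → 2.
5 now also ready, so the ready set is {5, 10, 4}; 5 is listed earlier → 5.
Ready: 10 and 4. 10 is listed earlier → 10.
3, 8 and 9 now also ready, so the ready set is {3, 8, 9, 4}; 3 is listed earlier → 3.
8, 9 and 4 are all available; 8 is listed earlier → 8.
Now 9 and 4 have their prerequisites met. 9 is listed earlier, so 9 next.
4 is the only step now ready → 4.

1 → 11 → 6 → 7 → 2 → 5 → 10 → 3 → 8 → 9 → 4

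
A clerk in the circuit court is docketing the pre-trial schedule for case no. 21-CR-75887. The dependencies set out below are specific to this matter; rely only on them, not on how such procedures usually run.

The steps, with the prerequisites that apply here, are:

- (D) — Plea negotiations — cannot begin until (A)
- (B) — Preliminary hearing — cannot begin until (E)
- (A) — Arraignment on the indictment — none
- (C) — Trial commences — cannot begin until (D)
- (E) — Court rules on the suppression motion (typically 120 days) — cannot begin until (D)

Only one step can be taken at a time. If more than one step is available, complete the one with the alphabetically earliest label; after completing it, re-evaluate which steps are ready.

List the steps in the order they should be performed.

Only (A) has no prerequisites, so it is first.
(D) needed (A), now all done → (D).
(C) and (E) are both available; (C) has the earlier label → (C).
That leaves (E) as the only ready step → (E).
(B) needed (E), now all done → (B).

(A) (D) (C) (E) (B)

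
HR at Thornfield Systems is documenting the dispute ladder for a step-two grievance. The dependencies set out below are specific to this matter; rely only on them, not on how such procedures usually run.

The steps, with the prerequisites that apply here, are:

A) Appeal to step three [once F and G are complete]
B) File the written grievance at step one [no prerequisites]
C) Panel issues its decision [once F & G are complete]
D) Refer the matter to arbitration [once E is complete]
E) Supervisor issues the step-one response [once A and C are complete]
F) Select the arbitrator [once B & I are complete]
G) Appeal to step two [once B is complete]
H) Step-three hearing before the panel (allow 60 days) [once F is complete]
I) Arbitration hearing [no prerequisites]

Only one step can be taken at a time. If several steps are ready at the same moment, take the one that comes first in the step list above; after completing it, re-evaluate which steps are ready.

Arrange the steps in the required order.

Nothing is required for B and I. B is listed earlier → B first.
G and I are both available; G is listed earlier → G.
That leaves I as the only ready step → I.
That leaves F as the only ready step → F.
Now A, C and H have their prerequisites met. A is listed earlier, so A next.
C and H are both available; C is listed earlier → C.
E and H are both available; E is listed earlier → E.
Now D and H have their prerequisites met. D is listed earlier, so D next.
H needed F, now all done → H.

B, G, I, F, A, C, E, D, H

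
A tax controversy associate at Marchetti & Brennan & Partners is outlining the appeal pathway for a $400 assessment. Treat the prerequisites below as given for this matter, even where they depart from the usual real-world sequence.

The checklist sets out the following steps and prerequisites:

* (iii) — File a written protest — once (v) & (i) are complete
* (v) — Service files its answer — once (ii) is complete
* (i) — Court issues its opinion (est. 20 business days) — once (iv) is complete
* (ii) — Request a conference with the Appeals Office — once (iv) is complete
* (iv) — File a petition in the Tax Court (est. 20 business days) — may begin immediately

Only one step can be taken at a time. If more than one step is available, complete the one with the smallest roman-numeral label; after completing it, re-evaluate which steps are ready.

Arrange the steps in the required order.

(iv) is the only step with nothing outstanding, so it goes first.
Now (i) and (ii) have their prerequisites met. (i) has the earlier label, so (i) next.
That leaves (ii) as the only ready step → (ii).
Next only (v) has its prerequisites met → (v).
(iii) is the only step now ready → (iii).

(iv), (i), (ii), (v), (iii)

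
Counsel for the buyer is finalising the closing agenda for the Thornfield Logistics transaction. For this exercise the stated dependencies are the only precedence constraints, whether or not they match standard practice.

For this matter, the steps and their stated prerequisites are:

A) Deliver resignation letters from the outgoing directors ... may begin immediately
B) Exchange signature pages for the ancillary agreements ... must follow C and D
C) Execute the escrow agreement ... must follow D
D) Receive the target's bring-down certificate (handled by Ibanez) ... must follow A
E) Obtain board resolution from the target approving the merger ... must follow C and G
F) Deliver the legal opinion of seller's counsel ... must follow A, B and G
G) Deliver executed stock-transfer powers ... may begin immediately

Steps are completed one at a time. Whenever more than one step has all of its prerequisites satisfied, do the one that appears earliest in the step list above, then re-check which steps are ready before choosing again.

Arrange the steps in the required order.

A and G have no prerequisites; A is listed earlier, so A is first.
Ready: D and G. D is listed earlier → D.
Now C and G have their prerequisites met. C is listed earlier, so C next.
B now also ready, so the ready set is {B, G}; B is listed earlier → B.
Next only G has its prerequisites met → G.
Now E and F have their prerequisites met. E is listed earlier, so E next.
Next only F has its prerequisites met → F.

A, D, C, B, G, E, F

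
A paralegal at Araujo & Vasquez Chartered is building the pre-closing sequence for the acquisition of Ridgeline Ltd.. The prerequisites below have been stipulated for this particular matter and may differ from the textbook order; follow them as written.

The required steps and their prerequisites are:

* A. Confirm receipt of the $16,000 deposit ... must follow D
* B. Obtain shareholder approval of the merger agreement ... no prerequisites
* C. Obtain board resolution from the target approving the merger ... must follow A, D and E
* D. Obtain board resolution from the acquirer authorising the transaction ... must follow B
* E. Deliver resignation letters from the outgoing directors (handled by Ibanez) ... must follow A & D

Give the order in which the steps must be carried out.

Only B has no prerequisites, so it is first.
D needed B, now all done → D.
A needed D, now all done → A.
Next only E has its prerequisites met → E.
C needed A, D and E, now all done → C.

B, D, A, E, C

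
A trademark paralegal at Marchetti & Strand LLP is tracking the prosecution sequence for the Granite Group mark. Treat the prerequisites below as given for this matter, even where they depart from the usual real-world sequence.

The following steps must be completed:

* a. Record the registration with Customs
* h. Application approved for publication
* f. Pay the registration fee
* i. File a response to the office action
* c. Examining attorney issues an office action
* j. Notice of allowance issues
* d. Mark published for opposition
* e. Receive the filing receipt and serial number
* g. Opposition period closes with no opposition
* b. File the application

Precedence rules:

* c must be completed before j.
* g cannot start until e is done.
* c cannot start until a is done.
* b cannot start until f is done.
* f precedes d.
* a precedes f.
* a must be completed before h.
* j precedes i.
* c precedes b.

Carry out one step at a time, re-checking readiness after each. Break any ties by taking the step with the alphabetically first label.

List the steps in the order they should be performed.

a and e have no prerequisites; a has the earlier label, so a is first.
c, e, f and h are all available; c has the earlier label → c.
Ready: e, f, h and j. e has the earlier label → e.
f, g, h and j are all available; f has the earlier label → f.
Ready: b, d, g, h and j. b has the earlier label → b.
Now d, g, h and j have their prerequisites met. d has the earlier label, so d next.
g, h and j are all available; g has the earlier label → g.
h and j are both available; h has the earlier label → h.
Next only j has its prerequisites met → j.
i is the only step now ready → i.

a c e f b d g h j i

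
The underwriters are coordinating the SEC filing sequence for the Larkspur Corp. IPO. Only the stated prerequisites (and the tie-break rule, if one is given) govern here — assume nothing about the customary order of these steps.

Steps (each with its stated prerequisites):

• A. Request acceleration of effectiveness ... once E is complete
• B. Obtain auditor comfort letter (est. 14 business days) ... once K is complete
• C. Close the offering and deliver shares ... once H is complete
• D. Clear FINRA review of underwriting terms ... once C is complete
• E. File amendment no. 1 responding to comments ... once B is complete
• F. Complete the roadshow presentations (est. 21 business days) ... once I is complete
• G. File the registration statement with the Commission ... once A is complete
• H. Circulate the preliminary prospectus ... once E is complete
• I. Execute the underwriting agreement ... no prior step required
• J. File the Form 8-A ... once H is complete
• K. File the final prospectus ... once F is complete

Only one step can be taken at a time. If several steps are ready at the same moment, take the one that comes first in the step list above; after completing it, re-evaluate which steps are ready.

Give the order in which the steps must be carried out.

I has no prerequisites → I first.
F needed I, now all done → F.
K needed F, now all done → K.
Next only B has its prerequisites met → B.
E is the only step now ready → E.
A and H are both available; A is listed earlier → A.
G now also ready, so the ready set is {G, H}; G is listed earlier → G.
H is the only step now ready → H.
Ready: C and J. C is listed earlier → C.
D now also ready, so the ready set is {D, J}; D is listed earlier → D.
J needed H, now all done → J.

I, F, K, B, E, A, G, H, C, D, J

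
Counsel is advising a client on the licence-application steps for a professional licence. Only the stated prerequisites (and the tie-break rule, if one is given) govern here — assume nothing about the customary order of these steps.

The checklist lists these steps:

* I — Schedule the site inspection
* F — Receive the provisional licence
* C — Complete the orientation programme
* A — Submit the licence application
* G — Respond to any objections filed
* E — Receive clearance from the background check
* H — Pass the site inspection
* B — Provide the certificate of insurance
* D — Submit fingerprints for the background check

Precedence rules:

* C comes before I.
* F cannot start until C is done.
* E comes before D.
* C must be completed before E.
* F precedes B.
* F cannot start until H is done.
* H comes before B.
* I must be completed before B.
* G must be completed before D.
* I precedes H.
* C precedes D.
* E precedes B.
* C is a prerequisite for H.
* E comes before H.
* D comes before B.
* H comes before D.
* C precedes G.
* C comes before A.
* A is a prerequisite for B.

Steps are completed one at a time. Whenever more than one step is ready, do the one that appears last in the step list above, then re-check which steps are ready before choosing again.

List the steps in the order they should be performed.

C → E → G → A → I → H → D → F → B

Only C has no prerequisites, so it is first.
Now E, G, A and I have their prerequisites met. E is listed later, so E next.
Ready: G, A and I. G is listed later → G.
Now A and I have their prerequisites met. A is listed later, so A next.
I is the only step now ready → I.
Next only H has its prerequisites met → H.
Now D and F have their prerequisites met. D is listed later, so D next.
F is the only step now ready → F.
B needed D, H, E, A, F and I, now all done → B.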